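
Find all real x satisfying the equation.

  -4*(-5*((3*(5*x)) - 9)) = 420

Step 1. [-4*(-5*((3*(5*x)) - 9)) = 420] -4 out front; divide by -4, so div: -5*((3*(5*x)) - 9) = -105.
Step 2. [-5*((3*(5*x)) - 9) = -105] leading coefficient -5: divide by -5, so div: (3*(5*x)) - 9 = 21.
Step 3. [(3*(5*x)) - 9 = 21] common factor 3 (LHS and 21) — divide through, so factor: (5*x) - 3 = 7.
Step 4. [(5*x) - 3 = 7] -3 is outermost — add 3 both sides, so sub: 5*x = 10.
Step 5. [5*x = 10] 5·(inner) — divide through by 5 ⇒ div: x = 2.

Answer: x ∈ {2}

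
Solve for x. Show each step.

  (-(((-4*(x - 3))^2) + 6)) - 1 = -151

Step 1. [(-(((-4*(x - 3))^2) + 6)) - 1 = -151] add 1: x sits inside (… - 1) ⇒ sub: -(((-4*(x - 3))^2) + 6) = -150.
Step 2. [-(((-4*(x - 3))^2) + 6) = -150] flip signs both sides. So neg: ((-4*(x - 3))^2) + 6 = 150.
Step 3. [((-4*(x - 3))^2) + 6 = 150] 6 comes off first (subtract 6). So sub: (-4*(x - 3))^2 = 144.
Step 4. [(-4*(x - 3))^2 = 144] √ both sides: 144 ≥ 0 gives two branches. So sqrt: -4*(x - 3) = 12 or -12.
Step 5. [-4*(x - 3) = 12 or -12] -4 out front; divide by -4 ⇒ div: x - 3 = -3 or 3.
Step 6. [x - 3 = -3 or 3] -3 is outermost — add 3 both sides, so sub: x = 0 or 6.

Answer: x ∈ {0, 6}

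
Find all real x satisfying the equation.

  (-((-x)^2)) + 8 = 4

Step 1. [(-((-x)^2)) + 8 = 4] peel the +8: subtract 8 from each side, so sub: -((-x)^2) = -4.
Step 2. [-((-x)^2) = -4] flip signs both sides. So neg: (-x)^2 = 4.
Step 3. [(-x)^2 = 4] √ both sides: 4 ≥ 0 gives two branches. So sqrt: -x = 2 or -2.
Step 4. [-x = 2 or -2] LHS negated; negate both sides. So neg: x = -2 or 2.

Answer: x ∈ {-2, 2}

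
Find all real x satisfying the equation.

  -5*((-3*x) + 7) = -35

Step 1. [-5*((-3*x) + 7) = -35] leading coefficient -5: divide by -5 ⇒ div: (-3*x) + 7 = 7.
Step 2. [(-3*x) + 7 = 7] the outer +7 inverts by subtracting 7, so sub: -3*x = 0.
Step 3. [-3*x = 0] divide by the outer -3, so div: x = 0.

Answer: x ∈ {0}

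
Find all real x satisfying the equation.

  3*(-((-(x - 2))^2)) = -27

Step 1. [3*(-((-(x - 2))^2)) = -27] leading coefficient 3: divide by 3. So div: -((-(x - 2))^2) = -9.
Step 2. [-((-(x - 2))^2) = -9] leading − — multiply by −1, so neg: (-(x - 2))^2 = 9.
Step 3. [(-(x - 2))^2 = 9] √ both sides: 9 ≥ 0 gives two branches ⇒ sqrt: -(x - 2) = 3 or -3.
Step 4. [-(x - 2) = 3 or -3] leading − — multiply by −1. So neg: x - 2 = -3 or 3.
Step 5. [x - 2 = -3 or 3] add 2: x sits inside (… - 2). So sub: x = -1 or 5.

Answer: x ∈ {-1, 5}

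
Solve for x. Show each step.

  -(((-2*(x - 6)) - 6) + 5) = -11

Step 1. [-(((-2*(x - 6)) - 6) + 5) = -11] leading − — multiply by −1, so neg: ((-2*(x - 6)) - 6) + 5 = 11.
Step 2. [((-2*(x - 6)) - 6) + 5 = 11] peel the +5: subtract 5 from each side, so sub: (-2*(x - 6)) - 6 = 6.
Step 3. [(-2*(x - 6)) - 6 = 6] -2 divides every term; factor it out. So factor: (x - 6) + 3 = -3.
Step 4. [(x - 6) + 3 = -3] +3 is outermost — subtract 3 both sides, so sub: x - 6 = -6.
Step 5. [x - 6 = -6] peel the -6: add 6 from each side ⇒ sub: x = 0.

Answer: x ∈ {0}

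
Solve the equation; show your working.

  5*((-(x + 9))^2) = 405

Step 1. [5*((-(x + 9))^2) = 405] LHS = 5·(…); ÷5 both sides ⇒ div: (-(x + 9))^2 = 81.
Step 2. [(-(x + 9))^2 = 81] LHS squared, RHS 81 ≥ 0: apply √ (±) ⇒ sqrt: -(x + 9) = 9 or -9.
Step 3. [-(x + 9) = 9 or -9] flip signs both sides, so neg: x + 9 = -9 or 9.
Step 4. [x + 9 = -9 or 9] +9 is outermost — subtract 9 both sides ⇒ sub: x = -18 or 0.

Answer: x ∈ {-18, 0}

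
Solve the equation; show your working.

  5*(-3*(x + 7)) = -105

Step 1. [5*(-3*(x + 7)) = -105] LHS = 5·(…); ÷5 both sides ⇒ div: -3*(x + 7) = -21.
Step 2. [-3*(x + 7) = -21] divide by the outer -3, so div: x + 7 = 7.
Step 3. [x + 7 = 7] the outer +7 inverts by subtracting 7 ⇒ sub: x = 0.

Answer: x ∈ {0}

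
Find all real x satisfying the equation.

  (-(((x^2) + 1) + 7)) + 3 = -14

Step 1. [(-(((x^2) + 1) + 7)) + 3 = -14] the outer +3 inverts by subtracting 3 ⇒ sub: -(((x^2) + 1) + 7) = -17.
Step 2. [-(((x^2) + 1) + 7) = -17] flip signs both sides ⇒ neg: ((x^2) + 1) + 7 = 17.
Step 3. [((x^2) + 1) + 7 = 17] 7 comes off first (subtract 7), so sub: (x^2) + 1 = 10.
Step 4. [(x^2) + 1 = 10] 1 comes off first (subtract 1). So sub: x^2 = 9.
Step 5. [x^2 = 9] LHS squared, RHS 9 ≥ 0: apply √ (±), so sqrt: x = 3 or -3.

Answer: x ∈ {-3, 3}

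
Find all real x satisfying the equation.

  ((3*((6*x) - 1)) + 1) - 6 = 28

Step 1. [((3*((6*x) - 1)) + 1) - 6 = 28] -6 is outermost — add 6 both sides ⇒ sub: (3*((6*x) - 1)) + 1 = 34.
Step 2. [(3*((6*x) - 1)) + 1 = 34] +1 is outermost — subtract 1 both sides. So sub: 3*((6*x) - 1) = 33.
Step 3. [3*((6*x) - 1) = 33] divide by the outer 3 ⇒ div: (6*x) - 1 = 11.
Step 4. [(6*x) - 1 = 11] 1 comes off first (add 1) ⇒ sub: 6*x = 12.
Step 5. [6*x = 12] leading coefficient 6: divide by 6 ⇒ div: x = 2.

Answer: x ∈ {2}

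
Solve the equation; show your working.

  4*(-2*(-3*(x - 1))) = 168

Step 1. [4*(-2*(-3*(x - 1))) = 168] 4·(inner) — divide through by 4, so div: -2*(-3*(x - 1)) = 42.
Step 2. [-2*(-3*(x - 1)) = 42] -2·(inner) — divide through by -2, so div: -3*(x - 1) = -21.
Step 3. [-3*(x - 1) = -21] LHS = -3·(…); ÷-3 both sides, so div: x - 1 = 7.
Step 4. [x - 1 = 7] -1 is outermost — add 1 both sides. So sub: x = 8.

Answer: x ∈ {8}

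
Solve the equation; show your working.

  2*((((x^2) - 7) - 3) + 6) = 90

Step 1. [2*((((x^2) - 7) - 3) + 6) = 90] leading coefficient 2: divide by 2 ⇒ div: (((x^2) - 7) - 3) + 6 = 45.
Step 2. [(((x^2) - 7) - 3) + 6 = 45] +6 is outermost — subtract 6 both sides ⇒ sub: ((x^2) - 7) - 3 = 39.
Step 3. [((x^2) - 7) - 3 = 39] peel the -3: add 3 from each side ⇒ sub: (x^2) - 7 = 42.
Step 4. [(x^2) - 7 = 42] add 7: x sits inside (… - 7), so sub: x^2 = 49.
Step 5. [x^2 = 49] LHS squared, RHS 49 ≥ 0: apply √ (±). So sqrt: x = 7 or -7.

Answer: x ∈ {-7, 7}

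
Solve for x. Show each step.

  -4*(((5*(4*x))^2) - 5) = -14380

Step 1. [-4*(((5*(4*x))^2) - 5) = -14380] -4·(inner) — divide through by -4 ⇒ div: ((5*(4*x))^2) - 5 = 3595.
Step 2. [((5*(4*x))^2) - 5 = 3595] add 5: x sits inside (… - 5). So sub: (5*(4*x))^2 = 3600.
Step 3. [(5*(4*x))^2 = 3600] √ both sides: 3600 ≥ 0 gives two branches. So sqrt: 5*(4*x) = 60 or -60.
Step 4. [5*(4*x) = 60 or -60] divide by the outer 5, so div: 4*x = 12 or -12.
Step 5. [4*x = 12 or -12] divide by the outer 4, so div: x = 3 or -3.

Answer: x ∈ {-3, 3}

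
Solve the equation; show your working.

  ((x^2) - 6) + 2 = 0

Step 1. [((x^2) - 6) + 2 = 0] +2 is outermost — subtract 2 both sides, so sub: (x^2) - 6 = -2.
Step 2. [(x^2) - 6 = -2] add 6: x sits inside (… - 6) ⇒ sub: x^2 = 4.
Step 3. [x^2 = 4] √ both sides: 4 ≥ 0 gives two branches, so sqrt: x = 2 or -2.

Answer: x ∈ {-2, 2}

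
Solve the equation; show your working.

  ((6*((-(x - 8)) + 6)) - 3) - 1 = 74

Step 1. [((6*((-(x - 8)) + 6)) - 3) - 1 = 74] peel the -1: add 1 from each side. So sub: (6*((-(x - 8)) + 6)) - 3 = 75.
Step 2. [(6*((-(x - 8)) + 6)) - 3 = 75] 3 comes off first (add 3), so sub: 6*((-(x - 8)) + 6) = 78.
Step 3. [6*((-(x - 8)) + 6) = 78] 6 out front; divide by 6, so div: (-(x - 8)) + 6 = 13.
Step 4. [(-(x - 8)) + 6 = 13] +6 is outermost — subtract 6 both sides, so sub: -(x - 8) = 7.
Step 5. [-(x - 8) = 7] flip signs both sides, so neg: x - 8 = -7.
Step 6. [x - 8 = -7] peel the -8: add 8 from each side ⇒ sub: x = 1.

Answer: x ∈ {1}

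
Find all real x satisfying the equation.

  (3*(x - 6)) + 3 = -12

Step 1. [(3*(x - 6)) + 3 = -12] 3 | LHS and 3 | -12: pull 3 out. So factor: (x - 6) + 1 = -4.
Step 2. [(x - 6) + 1 = -4] +1 is outermost — subtract 1 both sides ⇒ sub: x - 6 = -5.
Step 3. [x - 6 = -5] peel the -6: add 6 from each side, so sub: x = 1.

Answer: x ∈ {1}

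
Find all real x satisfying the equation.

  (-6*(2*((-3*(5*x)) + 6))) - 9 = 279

Step 1. [(-6*(2*((-3*(5*x)) + 6))) - 9 = 279] -9 is outermost — add 9 both sides, so sub: -6*(2*((-3*(5*x)) + 6)) = 288.
Step 2. [-6*(2*((-3*(5*x)) + 6)) = 288] -6 out front; divide by -6 ⇒ div: 2*((-3*(5*x)) + 6) = -48.
Step 3. [2*((-3*(5*x)) + 6) = -48] leading coefficient 2: divide by 2 ⇒ div: (-3*(5*x)) + 6 = -24.
Step 4. [(-3*(5*x)) + 6 = -24] common factor -3 (LHS and -24) — divide through, so factor: (5*x) - 2 = 8.
Step 5. [(5*x) - 2 = 8] -2 is outermost — add 2 both sides. So sub: 5*x = 10.
Step 6. [5*x = 10] 5·(inner) — divide through by 5 ⇒ div: x = 2.

Answer: x ∈ {2}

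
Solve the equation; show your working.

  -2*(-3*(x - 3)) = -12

Step 1. [-2*(-3*(x - 3)) = -12] -2 out front; divide by -2 ⇒ div: -3*(x - 3) = 6.
Step 2. [-3*(x - 3) = 6] LHS = -3·(…); ÷-3 both sides ⇒ div: x - 3 = -2.
Step 3. [x - 3 = -2] the outer -3 inverts by adding 3 ⇒ sub: x = 1.

Answer: x ∈ {1}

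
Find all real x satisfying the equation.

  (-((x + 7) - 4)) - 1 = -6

Step 1. [(-((x + 7) - 4)) - 1 = -6] peel the -1: add 1 from each side ⇒ sub: -((x + 7) - 4) = -5.
Step 2. [-((x + 7) - 4) = -5] LHS negated; negate both sides. So neg: (x + 7) - 4 = 5.
Step 3. [(x + 7) - 4 = 5] add 4: x sits inside (… - 4), so sub: x + 7 = 9.
Step 4. [x + 7 = 9] +7 is outermost — subtract 7 both sides, so sub: x = 2.

Answer: x ∈ {2}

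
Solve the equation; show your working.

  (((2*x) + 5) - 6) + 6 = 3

Step 1. [(((2*x) + 5) - 6) + 6 = 3] 6 comes off first (subtract 6) ⇒ sub: ((2*x) + 5) - 6 = -3.
Step 2. [((2*x) + 5) - 6 = -3] the outer -6 inverts by adding 6. So sub: (2*x) + 5 = 3.
Step 3. [(2*x) + 5 = 3] peel the +5: subtract 5 from each side, so sub: 2*x = -2.
Step 4. [2*x = -2] LHS = 2·(…); ÷2 both sides. So div: x = -1.

Answer: x ∈ {-1}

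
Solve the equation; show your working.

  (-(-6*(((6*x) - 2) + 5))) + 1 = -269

Step 1. [(-(-6*(((6*x) - 2) + 5))) + 1 = -269] peel the +1: subtract 1 from each side. So sub: -(-6*(((6*x) - 2) + 5)) = -270.
Step 2. [-(-6*(((6*x) - 2) + 5)) = -270] LHS negated; negate both sides, so neg: -6*(((6*x) - 2) + 5) = 270.
Step 3. [-6*(((6*x) - 2) + 5) = 270] -6 out front; divide by -6, so div: ((6*x) - 2) + 5 = -45.
Step 4. [((6*x) - 2) + 5 = -45] peel the +5: subtract 5 from each side. So sub: (6*x) - 2 = -50.
Step 5. [(6*x) - 2 = -50] peel the -2: add 2 from each side, so sub: 6*x = -48.
Step 6. [6*x = -48] leading coefficient 6: divide by 6 ⇒ div: x = -8.

Answer: x ∈ {-8}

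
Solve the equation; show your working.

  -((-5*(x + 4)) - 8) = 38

Step 1. [-((-5*(x + 4)) - 8) = 38] LHS negated; negate both sides, so neg: (-5*(x + 4)) - 8 = -38.
Step 2. [(-5*(x + 4)) - 8 = -38] -8 is outermost — add 8 both sides, so sub: -5*(x + 4) = -30.
Step 3. [-5*(x + 4) = -30] leading coefficient -5: divide by -5. So div: x + 4 = 6.
Step 4. [x + 4 = 6] 4 comes off first (subtract 4). So sub: x = 2.

Answer: x ∈ {2}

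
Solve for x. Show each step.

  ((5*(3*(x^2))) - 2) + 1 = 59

Step 1. [((5*(3*(x^2))) - 2) + 1 = 59] the outer +1 inverts by subtracting 1. So sub: (5*(3*(x^2))) - 2 = 58.
Step 2. [(5*(3*(x^2))) - 2 = 58] peel the -2: add 2 from each side. So sub: 5*(3*(x^2)) = 60.
Step 3. [5*(3*(x^2)) = 60] 5·(inner) — divide through by 5 ⇒ div: 3*(x^2) = 12.
Step 4. [3*(x^2) = 12] LHS = 3·(…); ÷3 both sides, so div: x^2 = 4.
Step 5. [x^2 = 4] √ both sides: 4 ≥ 0 gives two branches. So sqrt: x = 2 or -2.

Answer: x ∈ {-2, 2}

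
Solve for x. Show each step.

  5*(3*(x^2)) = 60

Step 1. [5*(3*(x^2)) = 60] 5·(inner) — divide through by 5 ⇒ div: 3*(x^2) = 12.
Step 2. [3*(x^2) = 12] LHS = 3·(…); ÷3 both sides, so div: x^2 = 4.
Step 3. [x^2 = 4] √ both sides: 4 ≥ 0 gives two branches. So sqrt: x = 2 or -2.

Answer: x ∈ {-2, 2}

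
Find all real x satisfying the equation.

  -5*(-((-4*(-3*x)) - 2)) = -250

Step 1. [-5*(-((-4*(-3*x)) - 2)) = -250] LHS = -5·(…); ÷-5 both sides, so div: -((-4*(-3*x)) - 2) = 50.
Step 2. [-((-4*(-3*x)) - 2) = 50] flip signs both sides ⇒ neg: (-4*(-3*x)) - 2 = -50.
Step 3. [(-4*(-3*x)) - 2 = -50] add 2: x sits inside (… - 2), so sub: -4*(-3*x) = -48.
Step 4. [-4*(-3*x) = -48] -4·(inner) — divide through by -4 ⇒ div: -3*x = 12.
Step 5. [-3*x = 12] divide by the outer -3 ⇒ div: x = -4.

Answer: x ∈ {-4}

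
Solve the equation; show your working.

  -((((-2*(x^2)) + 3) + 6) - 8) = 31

Step 1. [-((((-2*(x^2)) + 3) + 6) - 8) = 31] LHS negated; negate both sides, so neg: (((-2*(x^2)) + 3) + 6) - 8 = -31.
Step 2. [(((-2*(x^2)) + 3) + 6) - 8 = -31] peel the -8: add 8 from each side. So sub: ((-2*(x^2)) + 3) + 6 = -23.
Step 3. [((-2*(x^2)) + 3) + 6 = -23] subtract 6: x sits inside (… + 6) ⇒ sub: (-2*(x^2)) + 3 = -29.
Step 4. [(-2*(x^2)) + 3 = -29] peel the +3: subtract 3 from each side. So sub: -2*(x^2) = -32.
Step 5. [-2*(x^2) = -32] -2·(inner) — divide through by -2 ⇒ div: x^2 = 16.
Step 6. [x^2 = 16] √ both sides: 16 ≥ 0 gives two branches, so sqrt: x = 4 or -4.

Answer: x ∈ {-4, 4}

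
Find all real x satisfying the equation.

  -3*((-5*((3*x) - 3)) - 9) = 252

Step 1. [-3*((-5*((3*x) - 3)) - 9) = 252] -3·(inner) — divide through by -3. So div: (-5*((3*x) - 3)) - 9 = -84.
Step 2. [(-5*((3*x) - 3)) - 9 = -84] peel the -9: add 9 from each side ⇒ sub: -5*((3*x) - 3) = -75.
Step 3. [-5*((3*x) - 3) = -75] LHS = -5·(…); ÷-5 both sides ⇒ div: (3*x) - 3 = 15.
Step 4. [(3*x) - 3 = 15] -3 is outermost — add 3 both sides, so sub: 3*x = 18.
Step 5. [3*x = 18] LHS = 3·(…); ÷3 both sides. So div: x = 6.

Answer: x ∈ {6}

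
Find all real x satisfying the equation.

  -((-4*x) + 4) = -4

Step 1. [-((-4*x) + 4) = -4] flip signs both sides ⇒ neg: (-4*x) + 4 = 4.
Step 2. [(-4*x) + 4 = 4] 4 comes off first (subtract 4) ⇒ sub: -4*x = 0.
Step 3. [-4*x = 0] -4 out front; divide by -4. So div: x = 0.

Answer: x ∈ {0}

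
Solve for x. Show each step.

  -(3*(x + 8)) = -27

Step 1. [-(3*(x + 8)) = -27] leading − — multiply by −1. So neg: 3*(x + 8) = 27.
Step 2. [3*(x + 8) = 27] leading coefficient 3: divide by 3 ⇒ div: x + 8 = 9.
Step 3. [x + 8 = 9] peel the +8: subtract 8 from each side ⇒ sub: x = 1.

Answer: x ∈ {1}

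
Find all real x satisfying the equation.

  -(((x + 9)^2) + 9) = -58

Step 1. [-(((x + 9)^2) + 9) = -58] flip signs both sides. So neg: ((x + 9)^2) + 9 = 58.
Step 2. [((x + 9)^2) + 9 = 58] the outer +9 inverts by subtracting 9. So sub: (x + 9)^2 = 49.
Step 3. [(x + 9)^2 = 49] 49 ≥ 0, LHS is (·)² — take ±√, so sqrt: x + 9 = 7 or -7.
Step 4. [x + 9 = 7 or -7] +9 is outermost — subtract 9 both sides, so sub: x = -2 or -16.

Answer: x ∈ {-16, -2}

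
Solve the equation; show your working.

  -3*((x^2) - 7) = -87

Step 1. [-3*((x^2) - 7) = -87] -3 out front; divide by -3. So div: (x^2) - 7 = 29.
Step 2. [(x^2) - 7 = 29] the outer -7 inverts by adding 7 ⇒ sub: x^2 = 36.
Step 3. [x^2 = 36] 36 ≥ 0, LHS is (·)² — take ±√, so sqrt: x = 6 or -6.

Answer: x ∈ {-6, 6}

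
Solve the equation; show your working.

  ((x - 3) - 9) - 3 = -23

Step 1. [((x - 3) - 9) - 3 = -23] peel the -3: add 3 from each side. So sub: (x - 3) - 9 = -20.
Step 2. [(x - 3) - 9 = -20] peel the -9: add 9 from each side. So sub: x - 3 = -11.
Step 3. [x - 3 = -11] the outer -3 inverts by adding 3, so sub: x = -8.

Answer: x ∈ {-8}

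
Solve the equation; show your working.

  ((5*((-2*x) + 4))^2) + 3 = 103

Step 1. [((5*((-2*x) + 4))^2) + 3 = 103] +3 is outermost — subtract 3 both sides, so sub: (5*((-2*x) + 4))^2 = 100.
Step 2. [(5*((-2*x) + 4))^2 = 100] LHS squared, RHS 100 ≥ 0: apply √ (±) ⇒ sqrt: 5*((-2*x) + 4) = 10 or -10.
Step 3. [5*((-2*x) + 4) = 10 or -10] divide by the outer 5 ⇒ div: (-2*x) + 4 = 2 or -2.
Step 4. [(-2*x) + 4 = 2 or -2] the outer +4 inverts by subtracting 4, so sub: -2*x = -2 or -6.
Step 5. [-2*x = -2 or -6] -2·(inner) — divide through by -2 ⇒ div: x = 1 or 3.

Answer: x ∈ {1, 3}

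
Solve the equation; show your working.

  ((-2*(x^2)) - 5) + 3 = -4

Step 1. [((-2*(x^2)) - 5) + 3 = -4] 3 comes off first (subtract 3) ⇒ sub: (-2*(x^2)) - 5 = -7.
Step 2. [(-2*(x^2)) - 5 = -7] add 5: x sits inside (… - 5). So sub: -2*(x^2) = -2.
Step 3. [-2*(x^2) = -2] -2 out front; divide by -2, so div: x^2 = 1.
Step 4. [x^2 = 1] √ both sides: 1 ≥ 0 gives two branches. So sqrt: x = 1 or -1.

Answer: x ∈ {-1, 1}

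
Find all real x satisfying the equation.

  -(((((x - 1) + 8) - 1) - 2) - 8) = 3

Step 1. [-(((((x - 1) + 8) - 1) - 2) - 8) = 3] LHS negated; negate both sides ⇒ neg: ((((x - 1) + 8) - 1) - 2) - 8 = -3.
Step 2. [((((x - 1) + 8) - 1) - 2) - 8 = -3] add 8: x sits inside (… - 8), so sub: (((x - 1) + 8) - 1) - 2 = 5.
Step 3. [(((x - 1) + 8) - 1) - 2 = 5] peel the -2: add 2 from each side, so sub: ((x - 1) + 8) - 1 = 7.
Step 4. [((x - 1) + 8) - 1 = 7] the outer -1 inverts by adding 1, so sub: (x - 1) + 8 = 8.
Step 5. [(x - 1) + 8 = 8] +8 is outermost — subtract 8 both sides ⇒ sub: x - 1 = 0.
Step 6. [x - 1 = 0] the outer -1 inverts by adding 1, so sub: x = 1.

Answer: x ∈ {1}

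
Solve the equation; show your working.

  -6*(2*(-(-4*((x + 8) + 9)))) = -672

Step 1. [-6*(2*(-(-4*((x + 8) + 9)))) = -672] LHS = -6·(…); ÷-6 both sides. So div: 2*(-(-4*((x + 8) + 9))) = 112.
Step 2. [2*(-(-4*((x + 8) + 9))) = 112] divide by the outer 2 ⇒ div: -(-4*((x + 8) + 9)) = 56.
Step 3. [-(-4*((x + 8) + 9)) = 56] LHS negated; negate both sides, so neg: -4*((x + 8) + 9) = -56.
Step 4. [-4*((x + 8) + 9) = -56] leading coefficient -4: divide by -4 ⇒ div: (x + 8) + 9 = 14.
Step 5. [(x + 8) + 9 = 14] subtract 9: x sits inside (… + 9). So sub: x + 8 = 5.
Step 6. [x + 8 = 5] 8 comes off first (subtract 8) ⇒ sub: x = -3.

Answer: x ∈ {-3}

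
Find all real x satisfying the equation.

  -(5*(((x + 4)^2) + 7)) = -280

Step 1. [-(5*(((x + 4)^2) + 7)) = -280] flip signs both sides. So neg: 5*(((x + 4)^2) + 7) = 280.
Step 2. [5*(((x + 4)^2) + 7) = 280] divide by the outer 5. So div: ((x + 4)^2) + 7 = 56.
Step 3. [((x + 4)^2) + 7 = 56] the outer +7 inverts by subtracting 7 ⇒ sub: (x + 4)^2 = 49.
Step 4. [(x + 4)^2 = 49] 49 ≥ 0, LHS is (·)² — take ±√ ⇒ sqrt: x + 4 = 7 or -7.
Step 5. [x + 4 = 7 or -7] subtract 4: x sits inside (… + 4). So sub: x = 3 or -11.

Answer: x ∈ {-11, 3}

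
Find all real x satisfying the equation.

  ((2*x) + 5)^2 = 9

Step 1. [((2*x) + 5)^2 = 9] √ both sides: 9 ≥ 0 gives two branches. So sqrt: (2*x) + 5 = 3 or -3.
Step 2. [(2*x) + 5 = 3 or -3] the outer +5 inverts by subtracting 5, so sub: 2*x = -2 or -8.
Step 3. [2*x = -2 or -8] 2·(inner) — divide through by 2 ⇒ div: x = -1 or -4.

Answer: x ∈ {-4, -1}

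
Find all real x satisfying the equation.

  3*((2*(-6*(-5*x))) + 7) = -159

Step 1. [3*((2*(-6*(-5*x))) + 7) = -159] LHS = 3·(…); ÷3 both sides ⇒ div: (2*(-6*(-5*x))) + 7 = -53.
Step 2. [(2*(-6*(-5*x))) + 7 = -53] the outer +7 inverts by subtracting 7, so sub: 2*(-6*(-5*x)) = -60.
Step 3. [2*(-6*(-5*x)) = -60] LHS = 2·(…); ÷2 both sides. So div: -6*(-5*x) = -30.
Step 4. [-6*(-5*x) = -30] -6·(inner) — divide through by -6, so div: -5*x = 5.
Step 5. [-5*x = 5] -5·(inner) — divide through by -5, so div: x = -1.

Answer: x ∈ {-1}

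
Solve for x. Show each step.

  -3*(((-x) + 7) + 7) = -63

Step 1. [-3*(((-x) + 7) + 7) = -63] leading coefficient -3: divide by -3. So div: ((-x) + 7) + 7 = 21.
Step 2. [((-x) + 7) + 7 = 21] peel the +7: subtract 7 from each side. So sub: (-x) + 7 = 14.
Step 3. [(-x) + 7 = 14] peel the +7: subtract 7 from each side ⇒ sub: -x = 7.
Step 4. [-x = 7] leading − — multiply by −1 ⇒ neg: x = -7.

Answer: x ∈ {-7}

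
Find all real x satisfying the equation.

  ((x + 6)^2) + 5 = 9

Step 1. [((x + 6)^2) + 5 = 9] the outer +5 inverts by subtracting 5, so sub: (x + 6)^2 = 4.
Step 2. [(x + 6)^2 = 4] LHS squared, RHS 4 ≥ 0: apply √ (±) ⇒ sqrt: x + 6 = 2 or -2.
Step 3. [x + 6 = 2 or -2] the outer +6 inverts by subtracting 6. So sub: x = -4 or -8.

Answer: x ∈ {-8, -4}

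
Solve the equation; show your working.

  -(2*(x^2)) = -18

Step 1. [-(2*(x^2)) = -18] leading − — multiply by −1. So neg: 2*(x^2) = 18.
Step 2. [2*(x^2) = 18] 2 out front; divide by 2 ⇒ div: x^2 = 9.
Step 3. [x^2 = 9] LHS squared, RHS 9 ≥ 0: apply √ (±), so sqrt: x = 3 or -3.

Answer: x ∈ {-3, 3}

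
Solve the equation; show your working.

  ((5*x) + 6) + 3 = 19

Step 1. [((5*x) + 6) + 3 = 19] peel the +3: subtract 3 from each side, so sub: (5*x) + 6 = 16.
Step 2. [(5*x) + 6 = 16] subtract 6: x sits inside (… + 6). So sub: 5*x = 10.
Step 3. [5*x = 10] 5·(inner) — divide through by 5. So div: x = 2.

Answer: x ∈ {2}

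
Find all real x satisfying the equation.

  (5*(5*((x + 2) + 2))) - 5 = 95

Step 1. [(5*(5*((x + 2) + 2))) - 5 = 95] common factor 5 (LHS and 95) — divide through. So factor: (5*((x + 2) + 2)) - 1 = 19.
Step 2. [(5*((x + 2) + 2)) - 1 = 19] 1 comes off first (add 1) ⇒ sub: 5*((x + 2) + 2) = 20.
Step 3. [5*((x + 2) + 2) = 20] leading coefficient 5: divide by 5. So div: (x + 2) + 2 = 4.
Step 4. [(x + 2) + 2 = 4] 2 comes off first (subtract 2). So sub: x + 2 = 2.
Step 5. [x + 2 = 2] +2 is outermost — subtract 2 both sides. So sub: x = 0.

Answer: x ∈ {0}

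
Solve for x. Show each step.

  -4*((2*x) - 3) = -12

Step 1. [-4*((2*x) - 3) = -12] LHS = -4·(…); ÷-4 both sides, so div: (2*x) - 3 = 3.
Step 2. [(2*x) - 3 = 3] 3 comes off first (add 3). So sub: 2*x = 6.
Step 3. [2*x = 6] 2 out front; divide by 2, so div: x = 3.

Answer: x ∈ {3}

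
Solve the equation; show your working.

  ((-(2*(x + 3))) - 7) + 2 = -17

Step 1. [((-(2*(x + 3))) - 7) + 2 = -17] +2 is outermost — subtract 2 both sides ⇒ sub: (-(2*(x + 3))) - 7 = -19.
Step 2. [(-(2*(x + 3))) - 7 = -19] peel the -7: add 7 from each side ⇒ sub: -(2*(x + 3)) = -12.
Step 3. [-(2*(x + 3)) = -12] flip signs both sides, so neg: 2*(x + 3) = 12.
Step 4. [2*(x + 3) = 12] LHS = 2·(…); ÷2 both sides, so div: x + 3 = 6.
Step 5. [x + 3 = 6] +3 is outermost — subtract 3 both sides, so sub: x = 3.

Answer: x ∈ {3}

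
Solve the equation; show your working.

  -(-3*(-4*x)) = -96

Step 1. [-(-3*(-4*x)) = -96] flip signs both sides ⇒ neg: -3*(-4*x) = 96.
Step 2. [-3*(-4*x) = 96] leading coefficient -3: divide by -3. So div: -4*x = -32.
Step 3. [-4*x = -32] -4 out front; divide by -4 ⇒ div: x = 8.

Answer: x ∈ {8}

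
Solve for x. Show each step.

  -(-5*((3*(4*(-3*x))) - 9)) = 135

Step 1. [-(-5*((3*(4*(-3*x))) - 9)) = 135] flip signs both sides ⇒ neg: -5*((3*(4*(-3*x))) - 9) = -135.
Step 2. [-5*((3*(4*(-3*x))) - 9) = -135] divide by the outer -5 ⇒ div: (3*(4*(-3*x))) - 9 = 27.
Step 3. [(3*(4*(-3*x))) - 9 = 27] add 9: x sits inside (… - 9). So sub: 3*(4*(-3*x)) = 36.
Step 4. [3*(4*(-3*x)) = 36] 3 out front; divide by 3, so div: 4*(-3*x) = 12.
Step 5. [4*(-3*x) = 12] 4 out front; divide by 4 ⇒ div: -3*x = 3.
Step 6. [-3*x = 3] -3 out front; divide by -3, so div: x = -1.

Answer: x ∈ {-1}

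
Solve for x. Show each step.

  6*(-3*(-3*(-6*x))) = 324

Step 1. [6*(-3*(-3*(-6*x))) = 324] 6·(inner) — divide through by 6, so div: -3*(-3*(-6*x)) = 54.
Step 2. [-3*(-3*(-6*x)) = 54] -3 out front; divide by -3 ⇒ div: -3*(-6*x) = -18.
Step 3. [-3*(-6*x) = -18] LHS = -3·(…); ÷-3 both sides, so div: -6*x = 6.
Step 4. [-6*x = 6] leading coefficient -6: divide by -6, so div: x = -1.

Answer: x ∈ {-1}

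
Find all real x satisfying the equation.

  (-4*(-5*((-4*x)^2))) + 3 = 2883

Step 1. [(-4*(-5*((-4*x)^2))) + 3 = 2883] the outer +3 inverts by subtracting 3 ⇒ sub: -4*(-5*((-4*x)^2)) = 2880.
Step 2. [-4*(-5*((-4*x)^2)) = 2880] leading coefficient -4: divide by -4. So div: -5*((-4*x)^2) = -720.
Step 3. [-5*((-4*x)^2) = -720] LHS = -5·(…); ÷-5 both sides. So div: (-4*x)^2 = 144.
Step 4. [(-4*x)^2 = 144] LHS squared, RHS 144 ≥ 0: apply √ (±) ⇒ sqrt: -4*x = 12 or -12.
Step 5. [-4*x = 12 or -12] -4 out front; divide by -4. So div: x = -3 or 3.

Answer: x ∈ {-3, 3}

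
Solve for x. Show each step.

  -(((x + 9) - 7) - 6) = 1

Step 1. [-(((x + 9) - 7) - 6) = 1] leading − — multiply by −1, so neg: ((x + 9) - 7) - 6 = -1.
Step 2. [((x + 9) - 7) - 6 = -1] add 6: x sits inside (… - 6). So sub: (x + 9) - 7 = 5.
Step 3. [(x + 9) - 7 = 5] peel the -7: add 7 from each side ⇒ sub: x + 9 = 12.
Step 4. [x + 9 = 12] the outer +9 inverts by subtracting 9, so sub: x = 3.

Answer: x ∈ {3}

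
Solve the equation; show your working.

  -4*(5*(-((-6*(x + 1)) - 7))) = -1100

Step 1. [-4*(5*(-((-6*(x + 1)) - 7))) = -1100] leading coefficient -4: divide by -4 ⇒ div: 5*(-((-6*(x + 1)) - 7)) = 275.
Step 2. [5*(-((-6*(x + 1)) - 7)) = 275] LHS = 5·(…); ÷5 both sides, so div: -((-6*(x + 1)) - 7) = 55.
Step 3. [-((-6*(x + 1)) - 7) = 55] LHS negated; negate both sides. So neg: (-6*(x + 1)) - 7 = -55.
Step 4. [(-6*(x + 1)) - 7 = -55] -7 is outermost — add 7 both sides ⇒ sub: -6*(x + 1) = -48.
Step 5. [-6*(x + 1) = -48] -6 out front; divide by -6 ⇒ div: x + 1 = 8.
Step 6. [x + 1 = 8] 1 comes off first (subtract 1). So sub: x = 7.

Answer: x ∈ {7}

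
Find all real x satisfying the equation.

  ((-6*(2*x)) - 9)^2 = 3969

Step 1. [((-6*(2*x)) - 9)^2 = 3969] LHS squared, RHS 3969 ≥ 0: apply √ (±), so sqrt: (-6*(2*x)) - 9 = 63 or -63.
Step 2. [(-6*(2*x)) - 9 = 63 or -63] 9 comes off first (add 9). So sub: -6*(2*x) = 72 or -54.
Step 3. [-6*(2*x) = 72 or -54] leading coefficient -6: divide by -6 ⇒ div: 2*x = -12 or 9.
Step 4. [2*x = -12 or 9] divide by the outer 2 ⇒ div: x = -6 or 9/2.

Answer: x ∈ {-6, 9/2}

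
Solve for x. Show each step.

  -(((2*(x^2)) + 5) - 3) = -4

Step 1. [-(((2*(x^2)) + 5) - 3) = -4] flip signs both sides, so neg: ((2*(x^2)) + 5) - 3 = 4.
Step 2. [((2*(x^2)) + 5) - 3 = 4] add 3: x sits inside (… - 3) ⇒ sub: (2*(x^2)) + 5 = 7.
Step 3. [(2*(x^2)) + 5 = 7] subtract 5: x sits inside (… + 5). So sub: 2*(x^2) = 2.
Step 4. [2*(x^2) = 2] 2 out front; divide by 2. So div: x^2 = 1.
Step 5. [x^2 = 1] √ both sides: 1 ≥ 0 gives two branches. So sqrt: x = 1 or -1.

Answer: x ∈ {-1, 1}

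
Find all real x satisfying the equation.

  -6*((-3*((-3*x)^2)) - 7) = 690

Step 1. [-6*((-3*((-3*x)^2)) - 7) = 690] divide by the outer -6, so div: (-3*((-3*x)^2)) - 7 = -115.
Step 2. [(-3*((-3*x)^2)) - 7 = -115] peel the -7: add 7 from each side. So sub: -3*((-3*x)^2) = -108.
Step 3. [-3*((-3*x)^2) = -108] -3·(inner) — divide through by -3 ⇒ div: (-3*x)^2 = 36.
Step 4. [(-3*x)^2 = 36] LHS squared, RHS 36 ≥ 0: apply √ (±), so sqrt: -3*x = 6 or -6.
Step 5. [-3*x = 6 or -6] -3·(inner) — divide through by -3. So div: x = -2 or 2.

Answer: x ∈ {-2, 2}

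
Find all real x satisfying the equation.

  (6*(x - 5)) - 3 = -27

Step 1. [(6*(x - 5)) - 3 = -27] -3 is outermost — add 3 both sides. So sub: 6*(x - 5) = -24.
Step 2. [6*(x - 5) = -24] 6·(inner) — divide through by 6. So div: x - 5 = -4.
Step 3. [x - 5 = -4] peel the -5: add 5 from each side, so sub: x = 1.

Answer: x ∈ {1}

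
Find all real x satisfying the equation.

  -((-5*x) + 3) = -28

Step 1. [-((-5*x) + 3) = -28] flip signs both sides, so neg: (-5*x) + 3 = 28.
Step 2. [(-5*x) + 3 = 28] +3 is outermost — subtract 3 both sides ⇒ sub: -5*x = 25.
Step 3. [-5*x = 25] divide by the outer -5, so div: x = -5.

Answer: x ∈ {-5}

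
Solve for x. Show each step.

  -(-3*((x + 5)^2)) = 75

Step 1. [-(-3*((x + 5)^2)) = 75] flip signs both sides ⇒ neg: -3*((x + 5)^2) = -75.
Step 2. [-3*((x + 5)^2) = -75] LHS = -3·(…); ÷-3 both sides, so div: (x + 5)^2 = 25.
Step 3. [(x + 5)^2 = 25] √ both sides: 25 ≥ 0 gives two branches. So sqrt: x + 5 = 5 or -5.
Step 4. [x + 5 = 5 or -5] peel the +5: subtract 5 from each side ⇒ sub: x = 0 or -10.

Answer: x ∈ {-10, 0}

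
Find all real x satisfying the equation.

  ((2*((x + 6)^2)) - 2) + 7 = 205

Step 1. [((2*((x + 6)^2)) - 2) + 7 = 205] 7 comes off first (subtract 7) ⇒ sub: (2*((x + 6)^2)) - 2 = 198.
Step 2. [(2*((x + 6)^2)) - 2 = 198] common factor 2 (LHS and 198) — divide through ⇒ factor: ((x + 6)^2) - 1 = 99.
Step 3. [((x + 6)^2) - 1 = 99] add 1: x sits inside (… - 1) ⇒ sub: (x + 6)^2 = 100.
Step 4. [(x + 6)^2 = 100] LHS squared, RHS 100 ≥ 0: apply √ (±) ⇒ sqrt: x + 6 = 10 or -10.
Step 5. [x + 6 = 10 or -10] 6 comes off first (subtract 6). So sub: x = 4 or -16.

Answer: x ∈ {-16, 4}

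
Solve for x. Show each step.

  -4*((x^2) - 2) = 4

Step 1. [-4*((x^2) - 2) = 4] leading coefficient -4: divide by -4, so div: (x^2) - 2 = -1.
Step 2. [(x^2) - 2 = -1] 2 comes off first (add 2), so sub: x^2 = 1.
Step 3. [x^2 = 1] √ both sides: 1 ≥ 0 gives two branches. So sqrt: x = 1 or -1.

Answer: x ∈ {-1, 1}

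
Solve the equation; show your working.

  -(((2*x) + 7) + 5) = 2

Step 1. [-(((2*x) + 7) + 5) = 2] flip signs both sides, so neg: ((2*x) + 7) + 5 = -2.
Step 2. [((2*x) + 7) + 5 = -2] subtract 5: x sits inside (… + 5) ⇒ sub: (2*x) + 7 = -7.
Step 3. [(2*x) + 7 = -7] 7 comes off first (subtract 7) ⇒ sub: 2*x = -14.
Step 4. [2*x = -14] leading coefficient 2: divide by 2, so div: x = -7.

Answer: x ∈ {-7}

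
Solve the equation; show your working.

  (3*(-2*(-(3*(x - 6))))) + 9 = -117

Step 1. [(3*(-2*(-(3*(x - 6))))) + 9 = -117] common factor 3 (LHS and -117) — divide through ⇒ factor: (-2*(-(3*(x - 6)))) + 3 = -39.
Step 2. [(-2*(-(3*(x - 6)))) + 3 = -39] the outer +3 inverts by subtracting 3, so sub: -2*(-(3*(x - 6))) = -42.
Step 3. [-2*(-(3*(x - 6))) = -42] LHS = -2·(…); ÷-2 both sides. So div: -(3*(x - 6)) = 21.
Step 4. [-(3*(x - 6)) = 21] leading − — multiply by −1, so neg: 3*(x - 6) = -21.
Step 5. [3*(x - 6) = -21] leading coefficient 3: divide by 3 ⇒ div: x - 6 = -7.
Step 6. [x - 6 = -7] peel the -6: add 6 from each side. So sub: x = -1.

Answer: x ∈ {-1}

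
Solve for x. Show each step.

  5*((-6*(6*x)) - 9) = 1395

Step 1. [5*((-6*(6*x)) - 9) = 1395] LHS = 5·(…); ÷5 both sides. So div: (-6*(6*x)) - 9 = 279.
Step 2. [(-6*(6*x)) - 9 = 279] peel the -9: add 9 from each side. So sub: -6*(6*x) = 288.
Step 3. [-6*(6*x) = 288] -6 out front; divide by -6, so div: 6*x = -48.
Step 4. [6*x = -48] leading coefficient 6: divide by 6. So div: x = -8.

Answer: x ∈ {-8}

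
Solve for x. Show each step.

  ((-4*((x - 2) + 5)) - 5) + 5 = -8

Step 1. [((-4*((x - 2) + 5)) - 5) + 5 = -8] subtract 5: x sits inside (… + 5) ⇒ sub: (-4*((x - 2) + 5)) - 5 = -13.
Step 2. [(-4*((x - 2) + 5)) - 5 = -13] 5 comes off first (add 5) ⇒ sub: -4*((x - 2) + 5) = -8.
Step 3. [-4*((x - 2) + 5) = -8] LHS = -4·(…); ÷-4 both sides. So div: (x - 2) + 5 = 2.
Step 4. [(x - 2) + 5 = 2] 5 comes off first (subtract 5), so sub: x - 2 = -3.
Step 5. [x - 2 = -3] the outer -2 inverts by adding 2. So sub: x = -1.

Answer: x ∈ {-1}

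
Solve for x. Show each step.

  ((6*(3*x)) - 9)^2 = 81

Step 1. [((6*(3*x)) - 9)^2 = 81] 81 ≥ 0, LHS is (·)² — take ±√ ⇒ sqrt: (6*(3*x)) - 9 = 9 or -9.
Step 2. [(6*(3*x)) - 9 = 9 or -9] the outer -9 inverts by adding 9, so sub: 6*(3*x) = 18 or 0.
Step 3. [6*(3*x) = 18 or 0] 6 out front; divide by 6, so div: 3*x = 3 or 0.
Step 4. [3*x = 3 or 0] divide by the outer 3 ⇒ div: x = 1 or 0.

Answer: x ∈ {0, 1}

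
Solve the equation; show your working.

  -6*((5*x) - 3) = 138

Step 1. [-6*((5*x) - 3) = 138] -6·(inner) — divide through by -6. So div: (5*x) - 3 = -23.
Step 2. [(5*x) - 3 = -23] the outer -3 inverts by adding 3, so sub: 5*x = -20.
Step 3. [5*x = -20] divide by the outer 5. So div: x = -4.

Answer: x ∈ {-4}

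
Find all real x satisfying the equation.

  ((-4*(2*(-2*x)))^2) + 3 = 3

Step 1. [((-4*(2*(-2*x)))^2) + 3 = 3] +3 is outermost — subtract 3 both sides. So sub: (-4*(2*(-2*x)))^2 = 0.
Step 2. [(-4*(2*(-2*x)))^2 = 0] √ both sides: 0 ≥ 0 gives two branches ⇒ sqrt: -4*(2*(-2*x)) = 0.
Step 3. [-4*(2*(-2*x)) = 0] -4 out front; divide by -4. So div: 2*(-2*x) = 0.
Step 4. [2*(-2*x) = 0] 2·(inner) — divide through by 2, so div: -2*x = 0.
Step 5. [-2*x = 0] -2 out front; divide by -2 ⇒ div: x = 0.

Answer: x ∈ {0}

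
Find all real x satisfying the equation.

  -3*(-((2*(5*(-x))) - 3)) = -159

Step 1. [-3*(-((2*(5*(-x))) - 3)) = -159] LHS = -3·(…); ÷-3 both sides, so div: -((2*(5*(-x))) - 3) = 53.
Step 2. [-((2*(5*(-x))) - 3) = 53] flip signs both sides. So neg: (2*(5*(-x))) - 3 = -53.
Step 3. [(2*(5*(-x))) - 3 = -53] peel the -3: add 3 from each side, so sub: 2*(5*(-x)) = -50.
Step 4. [2*(5*(-x)) = -50] divide by the outer 2. So div: 5*(-x) = -25.
Step 5. [5*(-x) = -25] 5·(inner) — divide through by 5 ⇒ div: -x = -5.
Step 6. [-x = -5] LHS negated; negate both sides ⇒ neg: x = 5.

Answer: x ∈ {5}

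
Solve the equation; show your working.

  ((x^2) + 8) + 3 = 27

Step 1. [((x^2) + 8) + 3 = 27] +3 is outermost — subtract 3 both sides ⇒ sub: (x^2) + 8 = 24.
Step 2. [(x^2) + 8 = 24] +8 is outermost — subtract 8 both sides, so sub: x^2 = 16.
Step 3. [x^2 = 16] √ both sides: 16 ≥ 0 gives two branches, so sqrt: x = 4 or -4.

Answer: x ∈ {-4, 4}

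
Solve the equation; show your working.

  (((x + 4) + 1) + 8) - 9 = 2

Step 1. [(((x + 4) + 1) + 8) - 9 = 2] the outer -9 inverts by adding 9 ⇒ sub: ((x + 4) + 1) + 8 = 11.
Step 2. [((x + 4) + 1) + 8 = 11] peel the +8: subtract 8 from each side, so sub: (x + 4) + 1 = 3.
Step 3. [(x + 4) + 1 = 3] subtract 1: x sits inside (… + 1). So sub: x + 4 = 2.
Step 4. [x + 4 = 2] 4 comes off first (subtract 4), so sub: x = -2.

Answer: x ∈ {-2}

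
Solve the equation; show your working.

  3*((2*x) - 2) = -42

Step 1. [3*((2*x) - 2) = -42] divide by the outer 3 ⇒ div: (2*x) - 2 = -14.
Step 2. [(2*x) - 2 = -14] 2 divides every term; factor it out ⇒ factor: x - 1 = -7.
Step 3. [x - 1 = -7] peel the -1: add 1 from each side, so sub: x = -6.

Answer: x ∈ {-6}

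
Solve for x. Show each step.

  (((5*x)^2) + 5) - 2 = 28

Step 1. [(((5*x)^2) + 5) - 2 = 28] 2 comes off first (add 2). So sub: ((5*x)^2) + 5 = 30.
Step 2. [((5*x)^2) + 5 = 30] peel the +5: subtract 5 from each side, so sub: (5*x)^2 = 25.
Step 3. [(5*x)^2 = 25] √ both sides: 25 ≥ 0 gives two branches ⇒ sqrt: 5*x = 5 or -5.
Step 4. [5*x = 5 or -5] divide by the outer 5, so div: x = 1 or -1.

Answer: x ∈ {-1, 1}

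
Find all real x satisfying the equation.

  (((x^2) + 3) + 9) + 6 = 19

Step 1. [(((x^2) + 3) + 9) + 6 = 19] subtract 6: x sits inside (… + 6) ⇒ sub: ((x^2) + 3) + 9 = 13.
Step 2. [((x^2) + 3) + 9 = 13] subtract 9: x sits inside (… + 9) ⇒ sub: (x^2) + 3 = 4.
Step 3. [(x^2) + 3 = 4] the outer +3 inverts by subtracting 3, so sub: x^2 = 1.
Step 4. [x^2 = 1] √ both sides: 1 ≥ 0 gives two branches, so sqrt: x = 1 or -1.

Answer: x ∈ {-1, 1}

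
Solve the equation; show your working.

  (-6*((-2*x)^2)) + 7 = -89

Step 1. [(-6*((-2*x)^2)) + 7 = -89] +7 is outermost — subtract 7 both sides. So sub: -6*((-2*x)^2) = -96.
Step 2. [-6*((-2*x)^2) = -96] -6·(inner) — divide through by -6, so div: (-2*x)^2 = 16.
Step 3. [(-2*x)^2 = 16] LHS squared, RHS 16 ≥ 0: apply √ (±). So sqrt: -2*x = 4 or -4.
Step 4. [-2*x = 4 or -4] leading coefficient -2: divide by -2 ⇒ div: x = -2 or 2.

Answer: x ∈ {-2, 2}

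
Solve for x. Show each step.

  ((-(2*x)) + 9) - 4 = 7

Step 1. [((-(2*x)) + 9) - 4 = 7] 4 comes off first (add 4), so sub: (-(2*x)) + 9 = 11.
Step 2. [(-(2*x)) + 9 = 11] the outer +9 inverts by subtracting 9, so sub: -(2*x) = 2.
Step 3. [-(2*x) = 2] leading − — multiply by −1, so neg: 2*x = -2.
Step 4. [2*x = -2] LHS = 2·(…); ÷2 both sides ⇒ div: x = -1.

Answer: x ∈ {-1}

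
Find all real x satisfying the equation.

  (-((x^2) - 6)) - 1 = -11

Step 1. [(-((x^2) - 6)) - 1 = -11] peel the -1: add 1 from each side, so sub: -((x^2) - 6) = -10.
Step 2. [-((x^2) - 6) = -10] flip signs both sides ⇒ neg: (x^2) - 6 = 10.
Step 3. [(x^2) - 6 = 10] 6 comes off first (add 6) ⇒ sub: x^2 = 16.
Step 4. [x^2 = 16] √ both sides: 16 ≥ 0 gives two branches. So sqrt: x = 4 or -4.

Answer: x ∈ {-4, 4}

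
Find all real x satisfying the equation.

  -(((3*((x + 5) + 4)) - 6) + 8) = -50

Step 1. [-(((3*((x + 5) + 4)) - 6) + 8) = -50] LHS negated; negate both sides, so neg: ((3*((x + 5) + 4)) - 6) + 8 = 50.
Step 2. [((3*((x + 5) + 4)) - 6) + 8 = 50] +8 is outermost — subtract 8 both sides, so sub: (3*((x + 5) + 4)) - 6 = 42.
Step 3. [(3*((x + 5) + 4)) - 6 = 42] 3 | LHS and 3 | 42: pull 3 out, so factor: ((x + 5) + 4) - 2 = 14.
Step 4. [((x + 5) + 4) - 2 = 14] the outer -2 inverts by adding 2, so sub: (x + 5) + 4 = 16.
Step 5. [(x + 5) + 4 = 16] +4 is outermost — subtract 4 both sides ⇒ sub: x + 5 = 12.
Step 6. [x + 5 = 12] subtract 5: x sits inside (… + 5). So sub: x = 7.

Answer: x ∈ {7}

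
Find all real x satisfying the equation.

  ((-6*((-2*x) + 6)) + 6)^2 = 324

Step 1. [((-6*((-2*x) + 6)) + 6)^2 = 324] LHS squared, RHS 324 ≥ 0: apply √ (±). So sqrt: (-6*((-2*x) + 6)) + 6 = 18 or -18.
Step 2. [(-6*((-2*x) + 6)) + 6 = 18 or -18] the outer +6 inverts by subtracting 6 ⇒ sub: -6*((-2*x) + 6) = 12 or -24.
Step 3. [-6*((-2*x) + 6) = 12 or -24] leading coefficient -6: divide by -6, so div: (-2*x) + 6 = -2 or 4.
Step 4. [(-2*x) + 6 = -2 or 4] the outer +6 inverts by subtracting 6, so sub: -2*x = -8 or -2.
Step 5. [-2*x = -8 or -2] leading coefficient -2: divide by -2. So div: x = 4 or 1.

Answer: x ∈ {1, 4}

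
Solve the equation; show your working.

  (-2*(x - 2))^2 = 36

Step 1. [(-2*(x - 2))^2 = 36] 36 ≥ 0, LHS is (·)² — take ±√, so sqrt: -2*(x - 2) = 6 or -6.
Step 2. [-2*(x - 2) = 6 or -6] -2 out front; divide by -2 ⇒ div: x - 2 = -3 or 3.
Step 3. [x - 2 = -3 or 3] add 2: x sits inside (… - 2) ⇒ sub: x = -1 or 5.

Answer: x ∈ {-1, 5}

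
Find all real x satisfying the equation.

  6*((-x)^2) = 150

Step 1. [6*((-x)^2) = 150] 6 out front; divide by 6, so div: (-x)^2 = 25.
Step 2. [(-x)^2 = 25] 25 ≥ 0, LHS is (·)² — take ±√. So sqrt: -x = 5 or -5.
Step 3. [-x = 5 or -5] leading − — multiply by −1. So neg: x = -5 or 5.

Answer: x ∈ {-5, 5}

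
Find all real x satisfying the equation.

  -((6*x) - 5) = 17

Step 1. [-((6*x) - 5) = 17] flip signs both sides ⇒ neg: (6*x) - 5 = -17.
Step 2. [(6*x) - 5 = -17] the outer -5 inverts by adding 5. So sub: 6*x = -12.
Step 3. [6*x = -12] 6·(inner) — divide through by 6, so div: x = -2.

Answer: x ∈ {-2}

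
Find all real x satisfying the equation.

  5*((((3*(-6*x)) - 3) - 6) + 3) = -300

Step 1. [5*((((3*(-6*x)) - 3) - 6) + 3) = -300] leading coefficient 5: divide by 5 ⇒ div: (((3*(-6*x)) - 3) - 6) + 3 = -60.
Step 2. [(((3*(-6*x)) - 3) - 6) + 3 = -60] +3 is outermost — subtract 3 both sides, so sub: ((3*(-6*x)) - 3) - 6 = -63.
Step 3. [((3*(-6*x)) - 3) - 6 = -63] -6 is outermost — add 6 both sides ⇒ sub: (3*(-6*x)) - 3 = -57.
Step 4. [(3*(-6*x)) - 3 = -57] 3 comes off first (add 3), so sub: 3*(-6*x) = -54.
Step 5. [3*(-6*x) = -54] 3 out front; divide by 3 ⇒ div: -6*x = -18.
Step 6. [-6*x = -18] leading coefficient -6: divide by -6 ⇒ div: x = 3.

Answer: x ∈ {3}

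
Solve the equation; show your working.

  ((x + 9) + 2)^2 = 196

Step 1. [((x + 9) + 2)^2 = 196] LHS squared, RHS 196 ≥ 0: apply √ (±), so sqrt: (x + 9) + 2 = 14 or -14.
Step 2. [(x + 9) + 2 = 14 or -14] +2 is outermost — subtract 2 both sides, so sub: x + 9 = 12 or -16.
Step 3. [x + 9 = 12 or -16] subtract 9: x sits inside (… + 9) ⇒ sub: x = 3 or -25.

Answer: x ∈ {-25, 3}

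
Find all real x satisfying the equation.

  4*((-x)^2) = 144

Step 1. [4*((-x)^2) = 144] 4·(inner) — divide through by 4, so div: (-x)^2 = 36.
Step 2. [(-x)^2 = 36] LHS squared, RHS 36 ≥ 0: apply √ (±), so sqrt: -x = 6 or -6.
Step 3. [-x = 6 or -6] LHS negated; negate both sides. So neg: x = -6 or 6.

Answer: x ∈ {-6, 6}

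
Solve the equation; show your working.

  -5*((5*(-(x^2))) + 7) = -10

Step 1. [-5*((5*(-(x^2))) + 7) = -10] divide by the outer -5 ⇒ div: (5*(-(x^2))) + 7 = 2.
Step 2. [(5*(-(x^2))) + 7 = 2] peel the +7: subtract 7 from each side. So sub: 5*(-(x^2)) = -5.
Step 3. [5*(-(x^2)) = -5] divide by the outer 5. So div: -(x^2) = -1.
Step 4. [-(x^2) = -1] leading − — multiply by −1 ⇒ neg: x^2 = 1.
Step 5. [x^2 = 1] √ both sides: 1 ≥ 0 gives two branches, so sqrt: x = 1 or -1.

Answer: x ∈ {-1, 1}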